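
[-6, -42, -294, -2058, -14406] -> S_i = -6*7^i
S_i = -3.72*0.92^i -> [-3.72, -3.42, -3.15, -2.9, -2.66]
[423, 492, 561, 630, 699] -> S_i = 423 + 69*i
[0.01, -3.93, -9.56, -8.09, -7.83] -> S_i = Random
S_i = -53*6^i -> [-53, -318, -1908, -11448, -68688]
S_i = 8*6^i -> [8, 48, 288, 1728, 10368]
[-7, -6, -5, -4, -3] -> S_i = -7 + 1*i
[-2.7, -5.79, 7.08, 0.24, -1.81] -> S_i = Random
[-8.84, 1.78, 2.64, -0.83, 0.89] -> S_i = Random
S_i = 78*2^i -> [78, 156, 312, 624, 1248]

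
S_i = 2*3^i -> [2, 6, 18, 54, 162]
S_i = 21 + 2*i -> [21, 23, 25, 27, 29]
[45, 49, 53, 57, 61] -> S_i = 45 + 4*i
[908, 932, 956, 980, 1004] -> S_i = 908 + 24*i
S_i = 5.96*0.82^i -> [5.96, 4.89, 4.01, 3.29, 2.69]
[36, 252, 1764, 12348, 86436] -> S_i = 36*7^i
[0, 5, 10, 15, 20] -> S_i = 0 + 5*i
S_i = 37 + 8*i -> [37, 45, 53, 61, 69]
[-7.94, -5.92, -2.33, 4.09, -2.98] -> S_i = Random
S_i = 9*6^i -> [9, 54, 324, 1944, 11664]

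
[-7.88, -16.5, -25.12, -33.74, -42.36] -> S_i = -7.88 + -8.62*i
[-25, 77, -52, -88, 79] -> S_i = Random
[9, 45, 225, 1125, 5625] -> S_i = 9*5^i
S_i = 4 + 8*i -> [4, 12, 20, 28, 36]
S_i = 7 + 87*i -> [7, 94, 181, 268, 355]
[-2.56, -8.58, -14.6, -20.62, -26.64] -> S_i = -2.56 + -6.02*i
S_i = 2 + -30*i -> [2, -28, -58, -88, -118]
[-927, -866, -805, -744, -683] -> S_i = -927 + 61*i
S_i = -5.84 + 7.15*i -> [-5.84, 1.31, 8.46, 15.61, 22.76]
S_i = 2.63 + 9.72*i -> [2.63, 12.35, 22.07, 31.79, 41.51]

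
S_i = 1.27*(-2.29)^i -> [1.27, -2.91, 6.66, -15.25, 34.93]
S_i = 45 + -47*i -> [45, -2, -49, -96, -143]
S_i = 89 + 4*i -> [89, 93, 97, 101, 105]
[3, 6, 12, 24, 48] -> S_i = 3*2^i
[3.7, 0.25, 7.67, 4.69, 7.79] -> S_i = Random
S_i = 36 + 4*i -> [36, 40, 44, 48, 52]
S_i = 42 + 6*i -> [42, 48, 54, 60, 66]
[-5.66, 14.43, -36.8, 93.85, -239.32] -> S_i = -5.66*(-2.55)^i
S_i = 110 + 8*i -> [110, 118, 126, 134, 142]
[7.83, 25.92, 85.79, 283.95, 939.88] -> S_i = 7.83*3.31^i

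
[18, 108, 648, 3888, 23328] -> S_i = 18*6^i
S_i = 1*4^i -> [1, 4, 16, 64, 256]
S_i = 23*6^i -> [23, 138, 828, 4968, 29808]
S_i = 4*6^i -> [4, 24, 144, 864, 5184]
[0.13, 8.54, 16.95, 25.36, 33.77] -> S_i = 0.13 + 8.41*i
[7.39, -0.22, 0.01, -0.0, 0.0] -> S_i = 7.39*(-0.03)^i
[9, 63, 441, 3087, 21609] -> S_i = 9*7^i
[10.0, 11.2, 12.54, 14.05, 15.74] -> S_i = 10.00*1.12^i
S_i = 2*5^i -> [2, 10, 50, 250, 1250]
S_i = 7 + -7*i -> [7, 0, -7, -14, -21]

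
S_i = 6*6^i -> [6, 36, 216, 1296, 7776]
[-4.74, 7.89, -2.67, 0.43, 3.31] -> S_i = Random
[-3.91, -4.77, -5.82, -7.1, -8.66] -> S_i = -3.91*1.22^i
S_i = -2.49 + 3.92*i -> [-2.49, 1.43, 5.35, 9.27, 13.19]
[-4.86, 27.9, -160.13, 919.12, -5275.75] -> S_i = -4.86*(-5.74)^i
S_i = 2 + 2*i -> [2, 4, 6, 8, 10]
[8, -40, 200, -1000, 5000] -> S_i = 8*-5^i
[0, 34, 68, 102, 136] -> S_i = 0 + 34*i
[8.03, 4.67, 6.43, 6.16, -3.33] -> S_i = Random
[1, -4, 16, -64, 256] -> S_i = 1*-4^i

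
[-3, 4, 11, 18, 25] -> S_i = -3 + 7*i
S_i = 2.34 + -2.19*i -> [2.34, 0.15, -2.04, -4.23, -6.42]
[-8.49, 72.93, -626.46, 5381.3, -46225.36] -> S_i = -8.49*(-8.59)^i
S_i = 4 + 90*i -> [4, 94, 184, 274, 364]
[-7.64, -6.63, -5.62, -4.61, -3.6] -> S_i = -7.64 + 1.01*i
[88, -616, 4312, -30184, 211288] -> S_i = 88*-7^i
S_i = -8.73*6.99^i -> [-8.73, -61.02, -426.55, -2981.58, -20841.21]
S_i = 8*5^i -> [8, 40, 200, 1000, 5000]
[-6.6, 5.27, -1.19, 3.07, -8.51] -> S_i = Random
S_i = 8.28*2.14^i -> [8.28, 17.72, 37.92, 81.15, 173.65]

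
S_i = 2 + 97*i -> [2, 99, 196, 293, 390]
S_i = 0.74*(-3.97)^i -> [0.74, -2.94, 11.66, -46.3, 183.82]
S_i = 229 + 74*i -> [229, 303, 377, 451, 525]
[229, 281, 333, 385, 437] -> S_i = 229 + 52*i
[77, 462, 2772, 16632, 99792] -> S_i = 77*6^i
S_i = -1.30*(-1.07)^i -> [-1.3, 1.39, -1.49, 1.59, -1.7]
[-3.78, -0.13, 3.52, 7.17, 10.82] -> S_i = -3.78 + 3.65*i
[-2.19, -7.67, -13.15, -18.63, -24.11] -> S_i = -2.19 + -5.48*i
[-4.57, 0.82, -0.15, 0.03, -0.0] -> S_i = -4.57*(-0.18)^i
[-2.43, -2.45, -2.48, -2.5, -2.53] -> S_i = -2.43*1.01^i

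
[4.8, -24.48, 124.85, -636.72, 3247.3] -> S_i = 4.80*(-5.10)^i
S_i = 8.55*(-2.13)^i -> [8.55, -18.21, 38.79, -82.62, 175.99]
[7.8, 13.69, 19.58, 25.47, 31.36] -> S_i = 7.80 + 5.89*i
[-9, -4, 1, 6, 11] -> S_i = -9 + 5*i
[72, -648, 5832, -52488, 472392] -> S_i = 72*-9^i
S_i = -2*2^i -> [-2, -4, -8, -16, -32]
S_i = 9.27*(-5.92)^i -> [9.27, -54.88, 324.88, -1923.29, 11385.88]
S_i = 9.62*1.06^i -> [9.62, 10.2, 10.81, 11.46, 12.15]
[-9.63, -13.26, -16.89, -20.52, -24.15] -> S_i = -9.63 + -3.63*i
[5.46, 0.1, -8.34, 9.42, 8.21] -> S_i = Random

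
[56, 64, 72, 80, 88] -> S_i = 56 + 8*i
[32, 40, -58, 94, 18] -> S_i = Random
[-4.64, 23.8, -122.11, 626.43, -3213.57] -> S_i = -4.64*(-5.13)^i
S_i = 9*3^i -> [9, 27, 81, 243, 729]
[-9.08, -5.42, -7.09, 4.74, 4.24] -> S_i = Random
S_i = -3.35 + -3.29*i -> [-3.35, -6.64, -9.93, -13.22, -16.51]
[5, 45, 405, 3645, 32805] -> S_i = 5*9^i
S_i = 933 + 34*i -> [933, 967, 1001, 1035, 1069]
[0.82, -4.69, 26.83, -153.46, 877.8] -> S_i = 0.82*(-5.72)^i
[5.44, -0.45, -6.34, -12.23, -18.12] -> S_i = 5.44 + -5.89*i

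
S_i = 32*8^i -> [32, 256, 2048, 16384, 131072]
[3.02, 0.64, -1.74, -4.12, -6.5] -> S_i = 3.02 + -2.38*i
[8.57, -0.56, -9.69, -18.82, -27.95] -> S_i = 8.57 + -9.13*i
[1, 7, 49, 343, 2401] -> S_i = 1*7^i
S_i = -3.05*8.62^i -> [-3.05, -26.29, -226.63, -1953.54, -16839.49]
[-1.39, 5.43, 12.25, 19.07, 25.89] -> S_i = -1.39 + 6.82*i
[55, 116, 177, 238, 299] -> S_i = 55 + 61*i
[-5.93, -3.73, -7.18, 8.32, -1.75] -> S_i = Random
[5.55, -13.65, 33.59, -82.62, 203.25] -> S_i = 5.55*(-2.46)^i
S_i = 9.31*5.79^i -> [9.31, 53.9, 312.11, 1807.11, 10463.19]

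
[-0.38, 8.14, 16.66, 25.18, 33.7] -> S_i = -0.38 + 8.52*i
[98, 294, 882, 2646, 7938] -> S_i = 98*3^i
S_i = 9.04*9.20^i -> [9.04, 83.17, 765.15, 7039.34, 64761.92]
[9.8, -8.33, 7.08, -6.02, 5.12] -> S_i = 9.80*(-0.85)^i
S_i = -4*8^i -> [-4, -32, -256, -2048, -16384]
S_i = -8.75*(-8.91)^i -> [-8.75, 77.96, -694.65, 6189.29, -55146.62]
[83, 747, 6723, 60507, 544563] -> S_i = 83*9^i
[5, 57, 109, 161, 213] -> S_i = 5 + 52*i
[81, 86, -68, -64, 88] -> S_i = Random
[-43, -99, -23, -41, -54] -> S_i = Random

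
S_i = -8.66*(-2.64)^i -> [-8.66, 22.86, -60.36, 159.34, -420.66]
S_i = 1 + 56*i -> [1, 57, 113, 169, 225]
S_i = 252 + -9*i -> [252, 243, 234, 225, 216]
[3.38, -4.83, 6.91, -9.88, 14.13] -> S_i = 3.38*(-1.43)^i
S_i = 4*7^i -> [4, 28, 196, 1372, 9604]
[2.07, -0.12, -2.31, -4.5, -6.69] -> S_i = 2.07 + -2.19*i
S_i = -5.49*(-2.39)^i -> [-5.49, 13.12, -31.36, 74.95, -179.13]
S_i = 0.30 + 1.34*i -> [0.3, 1.64, 2.98, 4.32, 5.66]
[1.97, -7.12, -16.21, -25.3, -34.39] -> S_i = 1.97 + -9.09*i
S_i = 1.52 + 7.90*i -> [1.52, 9.42, 17.32, 25.22, 33.12]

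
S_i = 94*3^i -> [94, 282, 846, 2538, 7614]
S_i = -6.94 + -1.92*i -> [-6.94, -8.86, -10.78, -12.7, -14.62]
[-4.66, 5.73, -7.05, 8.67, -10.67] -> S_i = -4.66*(-1.23)^i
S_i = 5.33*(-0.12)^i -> [5.33, -0.64, 0.08, -0.01, 0.0]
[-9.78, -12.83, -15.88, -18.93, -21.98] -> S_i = -9.78 + -3.05*i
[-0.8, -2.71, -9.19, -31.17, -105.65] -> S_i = -0.80*3.39^i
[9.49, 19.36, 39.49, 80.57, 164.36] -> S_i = 9.49*2.04^i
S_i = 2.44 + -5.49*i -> [2.44, -3.05, -8.54, -14.03, -19.52]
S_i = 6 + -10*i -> [6, -4, -14, -24, -34]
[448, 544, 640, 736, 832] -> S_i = 448 + 96*i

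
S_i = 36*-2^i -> [36, -72, 144, -288, 576]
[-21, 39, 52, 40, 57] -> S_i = Random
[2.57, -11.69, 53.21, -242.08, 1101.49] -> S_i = 2.57*(-4.55)^i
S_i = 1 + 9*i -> [1, 10, 19, 28, 37]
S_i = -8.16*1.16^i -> [-8.16, -9.47, -10.98, -12.74, -14.77]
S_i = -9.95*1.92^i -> [-9.95, -19.1, -36.68, -70.42, -135.22]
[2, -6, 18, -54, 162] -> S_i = 2*-3^i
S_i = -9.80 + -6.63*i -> [-9.8, -16.43, -23.06, -29.69, -36.32]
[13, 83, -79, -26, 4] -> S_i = Random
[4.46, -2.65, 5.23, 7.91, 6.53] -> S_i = Random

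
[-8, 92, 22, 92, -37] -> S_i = Random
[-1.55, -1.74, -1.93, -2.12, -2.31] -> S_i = -1.55 + -0.19*i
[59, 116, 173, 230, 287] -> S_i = 59 + 57*i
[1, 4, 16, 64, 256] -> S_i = 1*4^i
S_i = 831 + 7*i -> [831, 838, 845, 852, 859]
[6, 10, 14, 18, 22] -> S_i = 6 + 4*i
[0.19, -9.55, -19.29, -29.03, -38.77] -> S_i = 0.19 + -9.74*i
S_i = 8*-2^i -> [8, -16, 32, -64, 128]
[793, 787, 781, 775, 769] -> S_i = 793 + -6*i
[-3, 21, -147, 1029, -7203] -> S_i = -3*-7^i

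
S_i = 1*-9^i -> [1, -9, 81, -729, 6561]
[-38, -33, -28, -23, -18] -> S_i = -38 + 5*i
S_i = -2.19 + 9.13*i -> [-2.19, 6.94, 16.07, 25.2, 34.33]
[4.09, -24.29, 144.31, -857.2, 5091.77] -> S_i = 4.09*(-5.94)^i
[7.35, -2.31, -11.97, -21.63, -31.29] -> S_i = 7.35 + -9.66*i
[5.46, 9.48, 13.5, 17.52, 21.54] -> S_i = 5.46 + 4.02*i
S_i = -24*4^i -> [-24, -96, -384, -1536, -6144]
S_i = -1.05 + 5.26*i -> [-1.05, 4.21, 9.47, 14.73, 19.99]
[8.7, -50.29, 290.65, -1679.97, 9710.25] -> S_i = 8.70*(-5.78)^i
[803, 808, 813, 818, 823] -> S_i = 803 + 5*i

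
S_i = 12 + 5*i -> [12, 17, 22, 27, 32]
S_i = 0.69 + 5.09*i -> [0.69, 5.78, 10.87, 15.96, 21.05]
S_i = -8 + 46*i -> [-8, 38, 84, 130, 176]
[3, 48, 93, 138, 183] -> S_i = 3 + 45*i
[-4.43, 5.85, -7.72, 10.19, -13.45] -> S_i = -4.43*(-1.32)^i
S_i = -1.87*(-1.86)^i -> [-1.87, 3.48, -6.47, 12.03, -22.38]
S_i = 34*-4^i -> [34, -136, 544, -2176, 8704]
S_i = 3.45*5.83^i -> [3.45, 20.11, 117.26, 683.64, 3985.6]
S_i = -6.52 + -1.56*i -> [-6.52, -8.08, -9.64, -11.2, -12.76]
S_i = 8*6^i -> [8, 48, 288, 1728, 10368]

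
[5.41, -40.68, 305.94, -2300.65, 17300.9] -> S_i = 5.41*(-7.52)^i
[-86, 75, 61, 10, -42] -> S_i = Random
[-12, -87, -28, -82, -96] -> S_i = Random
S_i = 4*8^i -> [4, 32, 256, 2048, 16384]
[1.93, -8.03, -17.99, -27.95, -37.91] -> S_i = 1.93 + -9.96*i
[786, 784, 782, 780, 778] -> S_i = 786 + -2*i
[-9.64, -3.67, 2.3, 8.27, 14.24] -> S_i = -9.64 + 5.97*i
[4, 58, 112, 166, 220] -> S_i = 4 + 54*i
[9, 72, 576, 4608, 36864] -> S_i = 9*8^i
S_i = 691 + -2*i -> [691, 689, 687, 685, 683]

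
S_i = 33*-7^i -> [33, -231, 1617, -11319, 79233]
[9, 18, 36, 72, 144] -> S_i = 9*2^i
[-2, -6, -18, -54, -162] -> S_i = -2*3^i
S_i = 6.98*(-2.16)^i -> [6.98, -15.08, 32.57, -70.34, 151.94]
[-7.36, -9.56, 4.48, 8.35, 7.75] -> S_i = Random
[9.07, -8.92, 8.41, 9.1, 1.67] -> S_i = Random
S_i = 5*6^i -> [5, 30, 180, 1080, 6480]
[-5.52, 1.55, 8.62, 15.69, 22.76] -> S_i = -5.52 + 7.07*i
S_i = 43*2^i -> [43, 86, 172, 344, 688]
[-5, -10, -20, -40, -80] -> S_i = -5*2^i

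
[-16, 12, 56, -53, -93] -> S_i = Random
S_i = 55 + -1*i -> [55, 54, 53, 52, 51]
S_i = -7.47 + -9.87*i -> [-7.47, -17.34, -27.21, -37.08, -46.95]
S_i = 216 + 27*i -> [216, 243, 270, 297, 324]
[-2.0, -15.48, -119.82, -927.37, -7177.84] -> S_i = -2.00*7.74^i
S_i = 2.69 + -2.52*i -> [2.69, 0.17, -2.35, -4.87, -7.39]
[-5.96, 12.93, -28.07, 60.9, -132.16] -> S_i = -5.96*(-2.17)^i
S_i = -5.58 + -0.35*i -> [-5.58, -5.93, -6.28, -6.63, -6.98]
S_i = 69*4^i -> [69, 276, 1104, 4416, 17664]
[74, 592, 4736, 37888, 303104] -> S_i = 74*8^i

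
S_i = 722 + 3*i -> [722, 725, 728, 731, 734]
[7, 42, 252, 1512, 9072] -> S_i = 7*6^i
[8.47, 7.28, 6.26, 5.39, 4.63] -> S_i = 8.47*0.86^i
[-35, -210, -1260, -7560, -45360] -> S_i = -35*6^i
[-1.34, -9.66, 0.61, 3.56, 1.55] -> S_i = Random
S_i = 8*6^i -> [8, 48, 288, 1728, 10368]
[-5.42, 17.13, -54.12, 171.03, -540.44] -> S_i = -5.42*(-3.16)^i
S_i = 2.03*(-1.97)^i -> [2.03, -4.0, 7.88, -15.52, 30.57]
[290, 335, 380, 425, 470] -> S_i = 290 + 45*i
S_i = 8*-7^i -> [8, -56, 392, -2744, 19208]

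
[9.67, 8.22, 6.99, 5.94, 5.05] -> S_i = 9.67*0.85^i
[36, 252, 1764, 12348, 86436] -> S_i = 36*7^i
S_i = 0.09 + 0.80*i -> [0.09, 0.89, 1.69, 2.49, 3.29]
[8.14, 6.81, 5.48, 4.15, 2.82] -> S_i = 8.14 + -1.33*i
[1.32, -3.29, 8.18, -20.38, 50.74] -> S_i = 1.32*(-2.49)^i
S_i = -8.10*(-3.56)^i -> [-8.1, 28.84, -102.66, 365.46, -1301.02]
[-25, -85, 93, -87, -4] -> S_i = Random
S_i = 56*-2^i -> [56, -112, 224, -448, 896]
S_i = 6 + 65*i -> [6, 71, 136, 201, 266]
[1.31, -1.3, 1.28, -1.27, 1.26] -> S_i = 1.31*(-0.99)^i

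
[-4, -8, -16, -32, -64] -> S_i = -4*2^i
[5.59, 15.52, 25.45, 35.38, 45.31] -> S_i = 5.59 + 9.93*i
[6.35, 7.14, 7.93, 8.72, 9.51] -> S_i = 6.35 + 0.79*i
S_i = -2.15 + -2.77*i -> [-2.15, -4.92, -7.69, -10.46, -13.23]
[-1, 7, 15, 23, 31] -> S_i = -1 + 8*i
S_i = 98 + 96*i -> [98, 194, 290, 386, 482]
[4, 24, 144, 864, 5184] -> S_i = 4*6^i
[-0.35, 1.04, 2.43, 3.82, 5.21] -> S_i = -0.35 + 1.39*i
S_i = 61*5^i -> [61, 305, 1525, 7625, 38125]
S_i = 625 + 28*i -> [625, 653, 681, 709, 737]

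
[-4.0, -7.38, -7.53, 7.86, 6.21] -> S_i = Random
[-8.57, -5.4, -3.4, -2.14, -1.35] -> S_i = -8.57*0.63^i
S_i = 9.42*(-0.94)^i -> [9.42, -8.85, 8.32, -7.82, 7.35]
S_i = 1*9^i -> [1, 9, 81, 729, 6561]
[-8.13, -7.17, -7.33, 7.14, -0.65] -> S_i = Random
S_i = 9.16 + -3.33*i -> [9.16, 5.83, 2.5, -0.83, -4.16]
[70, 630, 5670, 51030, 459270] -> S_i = 70*9^i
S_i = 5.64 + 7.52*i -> [5.64, 13.16, 20.68, 28.2, 35.72]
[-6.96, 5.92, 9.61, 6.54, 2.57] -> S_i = Random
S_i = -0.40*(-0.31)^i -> [-0.4, 0.12, -0.04, 0.01, -0.0]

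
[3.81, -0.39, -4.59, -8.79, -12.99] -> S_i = 3.81 + -4.20*i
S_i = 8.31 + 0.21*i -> [8.31, 8.52, 8.73, 8.94, 9.15]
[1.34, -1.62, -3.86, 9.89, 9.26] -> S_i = Random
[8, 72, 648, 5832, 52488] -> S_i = 8*9^i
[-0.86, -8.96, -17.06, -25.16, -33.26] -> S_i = -0.86 + -8.10*i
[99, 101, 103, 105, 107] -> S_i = 99 + 2*i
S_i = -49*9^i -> [-49, -441, -3969, -35721, -321489]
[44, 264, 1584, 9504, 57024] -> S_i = 44*6^i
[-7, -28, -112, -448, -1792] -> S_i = -7*4^i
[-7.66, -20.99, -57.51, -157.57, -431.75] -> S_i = -7.66*2.74^i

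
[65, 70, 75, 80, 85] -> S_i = 65 + 5*i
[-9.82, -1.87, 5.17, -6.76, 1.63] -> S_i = Random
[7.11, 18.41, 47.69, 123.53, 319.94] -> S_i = 7.11*2.59^i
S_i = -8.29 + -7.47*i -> [-8.29, -15.76, -23.23, -30.7, -38.17]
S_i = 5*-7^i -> [5, -35, 245, -1715, 12005]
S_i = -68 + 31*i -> [-68, -37, -6, 25, 56]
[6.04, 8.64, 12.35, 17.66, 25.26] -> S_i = 6.04*1.43^i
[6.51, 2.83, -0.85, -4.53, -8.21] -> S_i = 6.51 + -3.68*i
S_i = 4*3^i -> [4, 12, 36, 108, 324]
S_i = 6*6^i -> [6, 36, 216, 1296, 7776]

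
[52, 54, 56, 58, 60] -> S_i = 52 + 2*i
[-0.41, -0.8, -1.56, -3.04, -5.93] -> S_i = -0.41*1.95^i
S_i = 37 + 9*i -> [37, 46, 55, 64, 73]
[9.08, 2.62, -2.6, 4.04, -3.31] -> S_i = Random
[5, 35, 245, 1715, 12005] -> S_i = 5*7^i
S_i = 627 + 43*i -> [627, 670, 713, 756, 799]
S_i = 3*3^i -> [3, 9, 27, 81, 243]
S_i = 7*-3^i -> [7, -21, 63, -189, 567]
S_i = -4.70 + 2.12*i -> [-4.7, -2.58, -0.46, 1.66, 3.78]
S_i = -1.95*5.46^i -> [-1.95, -10.65, -58.13, -317.4, -1733.03]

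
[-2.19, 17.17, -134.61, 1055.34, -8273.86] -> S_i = -2.19*(-7.84)^i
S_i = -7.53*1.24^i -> [-7.53, -9.34, -11.58, -14.36, -17.8]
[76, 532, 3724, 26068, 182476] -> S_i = 76*7^i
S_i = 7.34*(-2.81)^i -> [7.34, -20.63, 57.96, -162.86, 457.64]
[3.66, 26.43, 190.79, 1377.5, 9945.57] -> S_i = 3.66*7.22^i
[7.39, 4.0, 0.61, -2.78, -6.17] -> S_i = 7.39 + -3.39*i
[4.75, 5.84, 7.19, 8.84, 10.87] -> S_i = 4.75*1.23^i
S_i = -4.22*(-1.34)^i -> [-4.22, 5.65, -7.58, 10.15, -13.61]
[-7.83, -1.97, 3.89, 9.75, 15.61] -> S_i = -7.83 + 5.86*i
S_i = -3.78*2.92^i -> [-3.78, -11.04, -32.23, -94.11, -274.8]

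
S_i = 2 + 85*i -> [2, 87, 172, 257, 342]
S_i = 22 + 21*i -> [22, 43, 64, 85, 106]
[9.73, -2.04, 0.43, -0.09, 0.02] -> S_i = 9.73*(-0.21)^i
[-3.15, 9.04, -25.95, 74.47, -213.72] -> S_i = -3.15*(-2.87)^i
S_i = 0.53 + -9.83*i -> [0.53, -9.3, -19.13, -28.96, -38.79]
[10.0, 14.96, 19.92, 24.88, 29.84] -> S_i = 10.00 + 4.96*i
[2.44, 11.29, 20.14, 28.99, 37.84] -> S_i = 2.44 + 8.85*i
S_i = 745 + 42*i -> [745, 787, 829, 871, 913]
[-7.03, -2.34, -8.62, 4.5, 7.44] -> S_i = Random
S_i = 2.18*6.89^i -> [2.18, 15.02, 103.49, 713.04, 4912.85]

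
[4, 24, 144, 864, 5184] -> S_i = 4*6^i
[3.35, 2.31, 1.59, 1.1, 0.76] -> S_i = 3.35*0.69^i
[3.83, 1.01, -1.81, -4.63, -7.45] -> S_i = 3.83 + -2.82*i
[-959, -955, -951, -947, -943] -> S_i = -959 + 4*i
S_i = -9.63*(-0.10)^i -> [-9.63, 0.96, -0.1, 0.01, -0.0]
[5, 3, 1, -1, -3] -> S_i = 5 + -2*i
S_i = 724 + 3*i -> [724, 727, 730, 733, 736]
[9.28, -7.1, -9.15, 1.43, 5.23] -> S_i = Random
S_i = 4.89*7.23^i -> [4.89, 35.35, 255.61, 1848.09, 13361.71]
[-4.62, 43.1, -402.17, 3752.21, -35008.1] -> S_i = -4.62*(-9.33)^i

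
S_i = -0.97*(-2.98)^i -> [-0.97, 2.89, -8.61, 25.67, -76.5]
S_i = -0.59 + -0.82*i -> [-0.59, -1.41, -2.23, -3.05, -3.87]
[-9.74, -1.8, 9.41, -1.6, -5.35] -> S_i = Random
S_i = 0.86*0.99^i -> [0.86, 0.85, 0.84, 0.83, 0.83]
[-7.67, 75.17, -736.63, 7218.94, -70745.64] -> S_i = -7.67*(-9.80)^i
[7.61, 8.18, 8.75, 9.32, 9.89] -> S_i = 7.61 + 0.57*i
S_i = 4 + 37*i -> [4, 41, 78, 115, 152]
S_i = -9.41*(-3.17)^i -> [-9.41, 29.83, -94.56, 299.76, -950.23]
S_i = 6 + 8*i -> [6, 14, 22, 30, 38]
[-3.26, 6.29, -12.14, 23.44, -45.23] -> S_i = -3.26*(-1.93)^i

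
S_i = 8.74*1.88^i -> [8.74, 16.43, 30.89, 58.07, 109.18]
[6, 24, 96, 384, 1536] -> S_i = 6*4^i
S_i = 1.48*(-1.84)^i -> [1.48, -2.72, 5.01, -9.22, 16.96]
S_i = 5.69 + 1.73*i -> [5.69, 7.42, 9.15, 10.88, 12.61]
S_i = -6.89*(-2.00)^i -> [-6.89, 13.78, -27.56, 55.12, -110.24]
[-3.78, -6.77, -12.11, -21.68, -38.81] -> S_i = -3.78*1.79^i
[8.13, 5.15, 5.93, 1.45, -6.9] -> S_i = Random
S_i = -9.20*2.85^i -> [-9.2, -26.22, -74.73, -212.97, -606.97]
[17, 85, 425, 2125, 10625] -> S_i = 17*5^i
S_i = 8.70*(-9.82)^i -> [8.7, -85.43, 838.96, -8238.61, 80903.11]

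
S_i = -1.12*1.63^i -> [-1.12, -1.83, -2.98, -4.85, -7.91]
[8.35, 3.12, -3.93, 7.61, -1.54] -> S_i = Random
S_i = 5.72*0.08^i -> [5.72, 0.46, 0.04, 0.0, 0.0]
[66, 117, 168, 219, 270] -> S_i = 66 + 51*i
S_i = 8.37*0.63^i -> [8.37, 5.27, 3.32, 2.09, 1.32]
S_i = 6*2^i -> [6, 12, 24, 48, 96]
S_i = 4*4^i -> [4, 16, 64, 256, 1024]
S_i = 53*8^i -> [53, 424, 3392, 27136, 217088]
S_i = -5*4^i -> [-5, -20, -80, -320, -1280]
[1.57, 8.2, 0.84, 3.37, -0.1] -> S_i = Random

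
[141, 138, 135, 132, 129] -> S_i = 141 + -3*i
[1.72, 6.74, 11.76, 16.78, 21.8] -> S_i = 1.72 + 5.02*i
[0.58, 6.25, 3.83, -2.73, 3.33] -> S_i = Random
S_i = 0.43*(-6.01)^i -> [0.43, -2.58, 15.53, -93.35, 561.0]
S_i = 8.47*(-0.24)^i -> [8.47, -2.03, 0.49, -0.12, 0.03]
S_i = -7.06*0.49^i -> [-7.06, -3.46, -1.7, -0.83, -0.41]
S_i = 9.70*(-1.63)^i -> [9.7, -15.81, 25.77, -42.01, 68.47]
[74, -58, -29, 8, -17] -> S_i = Random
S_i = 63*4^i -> [63, 252, 1008, 4032, 16128]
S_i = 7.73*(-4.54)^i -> [7.73, -35.09, 159.33, -723.35, 3284.0]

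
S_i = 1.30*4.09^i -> [1.3, 5.32, 21.75, 88.94, 363.78]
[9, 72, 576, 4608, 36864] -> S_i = 9*8^i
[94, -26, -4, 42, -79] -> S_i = Random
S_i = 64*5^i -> [64, 320, 1600, 8000, 40000]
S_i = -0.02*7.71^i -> [-0.02, -0.15, -1.19, -9.17, -70.67]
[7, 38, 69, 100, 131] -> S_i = 7 + 31*i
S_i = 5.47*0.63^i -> [5.47, 3.45, 2.17, 1.37, 0.86]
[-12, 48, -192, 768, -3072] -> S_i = -12*-4^i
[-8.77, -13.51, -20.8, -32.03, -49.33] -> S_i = -8.77*1.54^i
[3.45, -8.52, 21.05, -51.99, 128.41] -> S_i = 3.45*(-2.47)^i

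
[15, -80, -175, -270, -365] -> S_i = 15 + -95*i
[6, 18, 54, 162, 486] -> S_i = 6*3^i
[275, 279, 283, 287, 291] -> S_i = 275 + 4*i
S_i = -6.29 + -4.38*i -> [-6.29, -10.67, -15.05, -19.43, -23.81]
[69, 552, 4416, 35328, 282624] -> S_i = 69*8^i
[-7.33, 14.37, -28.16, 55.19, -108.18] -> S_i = -7.33*(-1.96)^i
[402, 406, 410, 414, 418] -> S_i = 402 + 4*i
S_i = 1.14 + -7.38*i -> [1.14, -6.24, -13.62, -21.0, -28.38]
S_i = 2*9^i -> [2, 18, 162, 1458, 13122]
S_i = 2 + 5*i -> [2, 7, 12, 17, 22]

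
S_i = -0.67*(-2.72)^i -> [-0.67, 1.82, -4.96, 13.48, -36.67]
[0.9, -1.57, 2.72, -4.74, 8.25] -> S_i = 0.90*(-1.74)^i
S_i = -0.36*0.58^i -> [-0.36, -0.21, -0.12, -0.07, -0.04]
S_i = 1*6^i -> [1, 6, 36, 216, 1296]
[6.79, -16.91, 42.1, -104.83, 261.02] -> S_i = 6.79*(-2.49)^i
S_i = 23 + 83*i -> [23, 106, 189, 272, 355]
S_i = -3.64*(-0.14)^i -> [-3.64, 0.51, -0.07, 0.01, -0.0]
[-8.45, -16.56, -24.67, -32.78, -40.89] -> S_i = -8.45 + -8.11*i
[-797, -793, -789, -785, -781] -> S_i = -797 + 4*i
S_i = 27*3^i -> [27, 81, 243, 729, 2187]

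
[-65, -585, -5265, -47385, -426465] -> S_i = -65*9^i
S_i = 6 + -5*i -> [6, 1, -4, -9, -14]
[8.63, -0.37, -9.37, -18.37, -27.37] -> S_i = 8.63 + -9.00*i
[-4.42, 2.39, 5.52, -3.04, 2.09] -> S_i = Random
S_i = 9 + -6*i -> [9, 3, -3, -9, -15]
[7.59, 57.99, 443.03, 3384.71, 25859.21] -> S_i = 7.59*7.64^i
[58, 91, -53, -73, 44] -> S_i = Random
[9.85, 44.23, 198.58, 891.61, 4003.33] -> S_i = 9.85*4.49^i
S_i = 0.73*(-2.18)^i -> [0.73, -1.59, 3.47, -7.56, 16.49]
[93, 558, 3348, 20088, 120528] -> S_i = 93*6^i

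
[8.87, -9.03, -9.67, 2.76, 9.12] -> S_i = Random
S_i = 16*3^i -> [16, 48, 144, 432, 1296]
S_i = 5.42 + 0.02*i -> [5.42, 5.44, 5.46, 5.48, 5.5]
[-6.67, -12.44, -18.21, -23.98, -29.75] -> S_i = -6.67 + -5.77*i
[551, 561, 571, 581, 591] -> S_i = 551 + 10*i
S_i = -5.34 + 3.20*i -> [-5.34, -2.14, 1.06, 4.26, 7.46]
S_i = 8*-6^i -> [8, -48, 288, -1728, 10368]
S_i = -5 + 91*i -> [-5, 86, 177, 268, 359]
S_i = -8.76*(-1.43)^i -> [-8.76, 12.53, -17.91, 25.62, -36.63]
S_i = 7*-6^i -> [7, -42, 252, -1512, 9072]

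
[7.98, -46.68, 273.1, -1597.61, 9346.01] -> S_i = 7.98*(-5.85)^i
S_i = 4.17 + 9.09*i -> [4.17, 13.26, 22.35, 31.44, 40.53]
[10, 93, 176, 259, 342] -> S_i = 10 + 83*i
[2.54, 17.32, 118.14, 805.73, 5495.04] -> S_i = 2.54*6.82^i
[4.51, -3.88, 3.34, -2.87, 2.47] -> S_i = 4.51*(-0.86)^i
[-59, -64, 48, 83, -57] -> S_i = Random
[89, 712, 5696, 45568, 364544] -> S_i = 89*8^i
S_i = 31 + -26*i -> [31, 5, -21, -47, -73]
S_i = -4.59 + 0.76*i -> [-4.59, -3.83, -3.07, -2.31, -1.55]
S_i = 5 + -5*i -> [5, 0, -5, -10, -15]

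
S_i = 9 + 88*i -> [9, 97, 185, 273, 361]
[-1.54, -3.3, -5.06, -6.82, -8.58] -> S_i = -1.54 + -1.76*i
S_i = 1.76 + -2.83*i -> [1.76, -1.07, -3.9, -6.73, -9.56]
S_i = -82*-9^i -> [-82, 738, -6642, 59778, -538002]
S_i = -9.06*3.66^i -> [-9.06, -33.16, -121.36, -444.19, -1625.75]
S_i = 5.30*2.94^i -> [5.3, 15.58, 45.81, 134.68, 395.97]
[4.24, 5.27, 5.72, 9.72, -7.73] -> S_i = Random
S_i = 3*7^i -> [3, 21, 147, 1029, 7203]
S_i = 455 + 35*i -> [455, 490, 525, 560, 595]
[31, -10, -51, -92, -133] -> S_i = 31 + -41*i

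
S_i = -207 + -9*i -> [-207, -216, -225, -234, -243]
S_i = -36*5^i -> [-36, -180, -900, -4500, -22500]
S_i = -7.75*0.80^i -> [-7.75, -6.2, -4.96, -3.97, -3.17]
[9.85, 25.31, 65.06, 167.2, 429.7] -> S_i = 9.85*2.57^i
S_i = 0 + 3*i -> [0, 3, 6, 9, 12]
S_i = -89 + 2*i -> [-89, -87, -85, -83, -81]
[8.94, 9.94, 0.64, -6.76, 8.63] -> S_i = Random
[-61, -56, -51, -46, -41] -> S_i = -61 + 5*i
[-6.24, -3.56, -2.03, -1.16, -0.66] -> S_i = -6.24*0.57^i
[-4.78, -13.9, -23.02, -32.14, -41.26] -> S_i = -4.78 + -9.12*i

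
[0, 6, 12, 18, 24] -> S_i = 0 + 6*i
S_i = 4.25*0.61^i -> [4.25, 2.59, 1.58, 0.96, 0.59]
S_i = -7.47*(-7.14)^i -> [-7.47, 53.34, -380.82, 2719.04, -19413.93]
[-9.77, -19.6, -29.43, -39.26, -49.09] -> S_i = -9.77 + -9.83*i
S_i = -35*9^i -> [-35, -315, -2835, -25515, -229635]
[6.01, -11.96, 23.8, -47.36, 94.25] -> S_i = 6.01*(-1.99)^i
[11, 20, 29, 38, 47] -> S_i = 11 + 9*i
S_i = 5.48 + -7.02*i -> [5.48, -1.54, -8.56, -15.58, -22.6]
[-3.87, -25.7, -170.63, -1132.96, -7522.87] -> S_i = -3.87*6.64^i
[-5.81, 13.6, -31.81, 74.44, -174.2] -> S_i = -5.81*(-2.34)^i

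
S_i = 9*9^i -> [9, 81, 729, 6561, 59049]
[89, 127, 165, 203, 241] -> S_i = 89 + 38*i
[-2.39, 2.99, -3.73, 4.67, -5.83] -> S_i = -2.39*(-1.25)^i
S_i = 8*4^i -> [8, 32, 128, 512, 2048]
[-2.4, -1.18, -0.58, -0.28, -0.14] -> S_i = -2.40*0.49^i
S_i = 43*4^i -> [43, 172, 688, 2752, 11008]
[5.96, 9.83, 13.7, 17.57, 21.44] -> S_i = 5.96 + 3.87*i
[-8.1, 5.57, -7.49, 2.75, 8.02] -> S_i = Random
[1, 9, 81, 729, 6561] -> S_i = 1*9^i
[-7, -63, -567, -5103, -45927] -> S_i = -7*9^i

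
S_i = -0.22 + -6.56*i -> [-0.22, -6.78, -13.34, -19.9, -26.46]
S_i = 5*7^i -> [5, 35, 245, 1715, 12005]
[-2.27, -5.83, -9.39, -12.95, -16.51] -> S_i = -2.27 + -3.56*i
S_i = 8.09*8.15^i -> [8.09, 65.93, 537.36, 4379.47, 35692.66]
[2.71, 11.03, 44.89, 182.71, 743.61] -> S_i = 2.71*4.07^i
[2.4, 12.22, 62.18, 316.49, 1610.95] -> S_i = 2.40*5.09^i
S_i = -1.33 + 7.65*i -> [-1.33, 6.32, 13.97, 21.62, 29.27]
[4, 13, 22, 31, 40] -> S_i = 4 + 9*i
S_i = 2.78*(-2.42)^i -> [2.78, -6.73, 16.28, -39.4, 95.35]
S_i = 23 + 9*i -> [23, 32, 41, 50, 59]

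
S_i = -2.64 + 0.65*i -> [-2.64, -1.99, -1.34, -0.69, -0.04]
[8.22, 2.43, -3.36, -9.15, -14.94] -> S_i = 8.22 + -5.79*i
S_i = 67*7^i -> [67, 469, 3283, 22981, 160867]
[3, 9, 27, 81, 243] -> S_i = 3*3^i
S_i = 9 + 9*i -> [9, 18, 27, 36, 45]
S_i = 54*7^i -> [54, 378, 2646, 18522, 129654]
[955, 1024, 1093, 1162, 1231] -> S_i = 955 + 69*i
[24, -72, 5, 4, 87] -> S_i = Random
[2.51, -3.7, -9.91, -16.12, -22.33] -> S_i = 2.51 + -6.21*i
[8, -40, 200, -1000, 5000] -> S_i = 8*-5^i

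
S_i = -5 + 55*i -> [-5, 50, 105, 160, 215]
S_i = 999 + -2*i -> [999, 997, 995, 993, 991]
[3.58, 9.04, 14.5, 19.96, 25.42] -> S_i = 3.58 + 5.46*i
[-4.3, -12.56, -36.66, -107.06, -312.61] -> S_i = -4.30*2.92^i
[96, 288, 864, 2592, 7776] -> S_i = 96*3^i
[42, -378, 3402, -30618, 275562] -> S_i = 42*-9^i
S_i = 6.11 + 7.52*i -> [6.11, 13.63, 21.15, 28.67, 36.19]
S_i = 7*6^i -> [7, 42, 252, 1512, 9072]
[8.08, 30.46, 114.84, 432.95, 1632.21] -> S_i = 8.08*3.77^i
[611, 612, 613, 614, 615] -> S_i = 611 + 1*i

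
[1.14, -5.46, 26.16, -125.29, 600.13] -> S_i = 1.14*(-4.79)^i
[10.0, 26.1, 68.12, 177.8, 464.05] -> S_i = 10.00*2.61^i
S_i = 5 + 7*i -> [5, 12, 19, 26, 33]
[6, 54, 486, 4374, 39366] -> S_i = 6*9^i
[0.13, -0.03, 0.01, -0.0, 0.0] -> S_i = 0.13*(-0.26)^i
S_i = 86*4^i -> [86, 344, 1376, 5504, 22016]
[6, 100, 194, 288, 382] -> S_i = 6 + 94*i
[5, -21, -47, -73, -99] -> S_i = 5 + -26*i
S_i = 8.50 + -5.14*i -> [8.5, 3.36, -1.78, -6.92, -12.06]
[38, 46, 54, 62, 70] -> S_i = 38 + 8*i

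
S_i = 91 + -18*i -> [91, 73, 55, 37, 19]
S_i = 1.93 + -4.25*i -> [1.93, -2.32, -6.57, -10.82, -15.07]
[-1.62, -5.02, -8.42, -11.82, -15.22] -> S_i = -1.62 + -3.40*i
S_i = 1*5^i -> [1, 5, 25, 125, 625]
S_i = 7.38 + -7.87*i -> [7.38, -0.49, -8.36, -16.23, -24.1]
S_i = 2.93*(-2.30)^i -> [2.93, -6.74, 15.5, -35.65, 81.99]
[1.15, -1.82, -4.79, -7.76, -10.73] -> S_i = 1.15 + -2.97*i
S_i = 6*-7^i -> [6, -42, 294, -2058, 14406]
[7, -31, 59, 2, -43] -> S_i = Random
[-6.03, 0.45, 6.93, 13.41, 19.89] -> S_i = -6.03 + 6.48*i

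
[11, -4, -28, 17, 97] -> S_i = Random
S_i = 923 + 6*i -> [923, 929, 935, 941, 947]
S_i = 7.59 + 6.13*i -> [7.59, 13.72, 19.85, 25.98, 32.11]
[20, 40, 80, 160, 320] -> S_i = 20*2^i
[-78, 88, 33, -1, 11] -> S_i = Random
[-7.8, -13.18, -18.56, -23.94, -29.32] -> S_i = -7.80 + -5.38*i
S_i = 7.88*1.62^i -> [7.88, 12.77, 20.68, 33.5, 54.27]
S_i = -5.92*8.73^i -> [-5.92, -51.68, -451.18, -3938.8, -34385.76]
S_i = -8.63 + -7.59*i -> [-8.63, -16.22, -23.81, -31.4, -38.99]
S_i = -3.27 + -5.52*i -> [-3.27, -8.79, -14.31, -19.83, -25.35]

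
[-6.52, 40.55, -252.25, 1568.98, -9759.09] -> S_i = -6.52*(-6.22)^i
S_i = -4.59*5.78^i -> [-4.59, -26.53, -153.34, -886.33, -5123.0]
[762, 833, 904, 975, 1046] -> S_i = 762 + 71*i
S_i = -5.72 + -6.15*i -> [-5.72, -11.87, -18.02, -24.17, -30.32]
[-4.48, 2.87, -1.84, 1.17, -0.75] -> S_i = -4.48*(-0.64)^i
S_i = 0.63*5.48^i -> [0.63, 3.45, 18.92, 103.68, 568.15]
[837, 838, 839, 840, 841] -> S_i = 837 + 1*i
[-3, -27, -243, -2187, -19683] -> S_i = -3*9^i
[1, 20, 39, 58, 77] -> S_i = 1 + 19*i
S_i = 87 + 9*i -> [87, 96, 105, 114, 123]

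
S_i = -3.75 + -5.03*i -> [-3.75, -8.78, -13.81, -18.84, -23.87]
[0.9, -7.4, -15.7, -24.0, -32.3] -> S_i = 0.90 + -8.30*i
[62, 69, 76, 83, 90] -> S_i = 62 + 7*i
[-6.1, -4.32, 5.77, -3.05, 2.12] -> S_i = Random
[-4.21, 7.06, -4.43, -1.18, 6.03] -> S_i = Random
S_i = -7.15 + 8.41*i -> [-7.15, 1.26, 9.67, 18.08, 26.49]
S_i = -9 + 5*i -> [-9, -4, 1, 6, 11]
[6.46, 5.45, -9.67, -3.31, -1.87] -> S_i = Random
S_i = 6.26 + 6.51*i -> [6.26, 12.77, 19.28, 25.79, 32.3]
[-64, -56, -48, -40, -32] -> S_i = -64 + 8*i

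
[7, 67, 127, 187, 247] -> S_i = 7 + 60*i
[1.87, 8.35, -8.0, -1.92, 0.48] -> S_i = Random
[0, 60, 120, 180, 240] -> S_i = 0 + 60*i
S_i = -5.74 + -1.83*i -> [-5.74, -7.57, -9.4, -11.23, -13.06]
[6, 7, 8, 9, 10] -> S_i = 6 + 1*i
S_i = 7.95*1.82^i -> [7.95, 14.47, 26.33, 47.93, 87.23]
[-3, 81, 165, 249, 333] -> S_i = -3 + 84*i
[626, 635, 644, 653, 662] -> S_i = 626 + 9*i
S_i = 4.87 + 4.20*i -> [4.87, 9.07, 13.27, 17.47, 21.67]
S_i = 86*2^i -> [86, 172, 344, 688, 1376]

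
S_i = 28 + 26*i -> [28, 54, 80, 106, 132]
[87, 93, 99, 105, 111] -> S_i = 87 + 6*i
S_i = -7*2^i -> [-7, -14, -28, -56, -112]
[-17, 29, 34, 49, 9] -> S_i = Random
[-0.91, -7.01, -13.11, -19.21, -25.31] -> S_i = -0.91 + -6.10*i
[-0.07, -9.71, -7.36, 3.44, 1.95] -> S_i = Random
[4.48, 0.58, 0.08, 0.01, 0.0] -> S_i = 4.48*0.13^i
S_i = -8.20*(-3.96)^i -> [-8.2, 32.47, -128.59, 509.21, -2016.48]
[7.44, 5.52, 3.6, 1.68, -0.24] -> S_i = 7.44 + -1.92*i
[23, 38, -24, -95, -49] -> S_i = Random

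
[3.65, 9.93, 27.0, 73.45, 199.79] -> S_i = 3.65*2.72^i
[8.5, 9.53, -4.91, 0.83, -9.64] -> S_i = Random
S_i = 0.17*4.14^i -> [0.17, 0.7, 2.91, 12.06, 49.94]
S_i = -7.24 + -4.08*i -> [-7.24, -11.32, -15.4, -19.48, -23.56]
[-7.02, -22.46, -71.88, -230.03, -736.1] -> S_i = -7.02*3.20^i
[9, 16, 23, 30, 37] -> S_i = 9 + 7*i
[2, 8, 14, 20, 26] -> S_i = 2 + 6*i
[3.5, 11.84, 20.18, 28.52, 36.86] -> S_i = 3.50 + 8.34*i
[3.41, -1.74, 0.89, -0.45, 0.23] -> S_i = 3.41*(-0.51)^i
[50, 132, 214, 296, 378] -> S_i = 50 + 82*i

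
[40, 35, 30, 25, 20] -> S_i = 40 + -5*i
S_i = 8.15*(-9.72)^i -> [8.15, -79.22, 770.0, -7484.39, 72748.27]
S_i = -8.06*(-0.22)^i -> [-8.06, 1.77, -0.39, 0.09, -0.02]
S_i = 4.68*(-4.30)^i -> [4.68, -20.12, 86.53, -372.09, 1600.0]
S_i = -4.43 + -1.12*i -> [-4.43, -5.55, -6.67, -7.79, -8.91]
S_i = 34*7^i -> [34, 238, 1666, 11662, 81634]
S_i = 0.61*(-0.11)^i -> [0.61, -0.07, 0.01, -0.0, 0.0]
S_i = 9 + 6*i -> [9, 15, 21, 27, 33]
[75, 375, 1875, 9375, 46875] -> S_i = 75*5^i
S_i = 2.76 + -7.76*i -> [2.76, -5.0, -12.76, -20.52, -28.28]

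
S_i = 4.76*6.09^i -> [4.76, 28.99, 176.54, 1075.12, 6547.51]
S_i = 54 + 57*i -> [54, 111, 168, 225, 282]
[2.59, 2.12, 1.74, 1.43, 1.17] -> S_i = 2.59*0.82^i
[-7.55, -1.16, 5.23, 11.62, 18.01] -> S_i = -7.55 + 6.39*i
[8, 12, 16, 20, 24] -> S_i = 8 + 4*i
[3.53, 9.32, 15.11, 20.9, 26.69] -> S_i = 3.53 + 5.79*i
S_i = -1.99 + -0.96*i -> [-1.99, -2.95, -3.91, -4.87, -5.83]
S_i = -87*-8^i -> [-87, 696, -5568, 44544, -356352]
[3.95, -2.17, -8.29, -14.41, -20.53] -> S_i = 3.95 + -6.12*i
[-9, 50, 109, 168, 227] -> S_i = -9 + 59*i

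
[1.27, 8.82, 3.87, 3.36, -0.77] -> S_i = Random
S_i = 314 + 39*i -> [314, 353, 392, 431, 470]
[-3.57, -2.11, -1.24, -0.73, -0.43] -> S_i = -3.57*0.59^i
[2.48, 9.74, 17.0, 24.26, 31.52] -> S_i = 2.48 + 7.26*i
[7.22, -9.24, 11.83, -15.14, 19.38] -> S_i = 7.22*(-1.28)^i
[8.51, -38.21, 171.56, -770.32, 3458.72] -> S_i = 8.51*(-4.49)^i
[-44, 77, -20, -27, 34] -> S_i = Random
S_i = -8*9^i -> [-8, -72, -648, -5832, -52488]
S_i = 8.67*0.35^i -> [8.67, 3.03, 1.06, 0.37, 0.13]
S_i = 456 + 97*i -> [456, 553, 650, 747, 844]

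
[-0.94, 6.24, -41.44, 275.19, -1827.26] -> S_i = -0.94*(-6.64)^i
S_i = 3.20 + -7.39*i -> [3.2, -4.19, -11.58, -18.97, -26.36]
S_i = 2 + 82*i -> [2, 84, 166, 248, 330]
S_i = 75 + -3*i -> [75, 72, 69, 66, 63]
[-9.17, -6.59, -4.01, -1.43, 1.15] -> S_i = -9.17 + 2.58*i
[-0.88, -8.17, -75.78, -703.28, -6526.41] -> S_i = -0.88*9.28^i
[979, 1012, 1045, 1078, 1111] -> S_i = 979 + 33*i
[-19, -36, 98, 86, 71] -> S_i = Random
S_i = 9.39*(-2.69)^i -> [9.39, -25.26, 67.95, -182.78, 491.67]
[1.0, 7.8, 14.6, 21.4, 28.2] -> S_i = 1.00 + 6.80*i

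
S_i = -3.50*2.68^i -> [-3.5, -9.38, -25.14, -67.37, -180.55]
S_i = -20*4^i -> [-20, -80, -320, -1280, -5120]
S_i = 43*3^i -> [43, 129, 387, 1161, 3483]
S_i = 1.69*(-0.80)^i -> [1.69, -1.35, 1.08, -0.87, 0.69]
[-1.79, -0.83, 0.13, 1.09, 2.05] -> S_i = -1.79 + 0.96*i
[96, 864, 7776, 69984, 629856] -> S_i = 96*9^i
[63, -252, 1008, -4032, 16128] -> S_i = 63*-4^i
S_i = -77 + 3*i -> [-77, -74, -71, -68, -65]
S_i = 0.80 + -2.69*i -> [0.8, -1.89, -4.58, -7.27, -9.96]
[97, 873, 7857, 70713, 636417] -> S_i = 97*9^i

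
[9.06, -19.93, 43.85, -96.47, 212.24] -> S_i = 9.06*(-2.20)^i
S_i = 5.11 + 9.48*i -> [5.11, 14.59, 24.07, 33.55, 43.03]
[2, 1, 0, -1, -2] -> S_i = 2 + -1*i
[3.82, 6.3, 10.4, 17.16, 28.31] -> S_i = 3.82*1.65^i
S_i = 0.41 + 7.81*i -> [0.41, 8.22, 16.03, 23.84, 31.65]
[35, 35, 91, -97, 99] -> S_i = Random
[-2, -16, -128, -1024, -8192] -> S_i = -2*8^i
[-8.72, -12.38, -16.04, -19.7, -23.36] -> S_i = -8.72 + -3.66*i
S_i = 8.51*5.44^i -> [8.51, 46.29, 251.84, 1370.02, 7452.9]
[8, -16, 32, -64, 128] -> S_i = 8*-2^i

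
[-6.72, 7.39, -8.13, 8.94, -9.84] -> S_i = -6.72*(-1.10)^i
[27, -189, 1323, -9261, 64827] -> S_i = 27*-7^i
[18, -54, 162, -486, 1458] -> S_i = 18*-3^i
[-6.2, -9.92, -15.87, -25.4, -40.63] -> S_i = -6.20*1.60^i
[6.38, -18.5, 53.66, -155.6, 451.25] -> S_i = 6.38*(-2.90)^i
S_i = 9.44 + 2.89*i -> [9.44, 12.33, 15.22, 18.11, 21.0]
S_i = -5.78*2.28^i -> [-5.78, -13.18, -30.05, -68.51, -156.2]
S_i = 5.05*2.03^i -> [5.05, 10.25, 20.81, 42.25, 85.76]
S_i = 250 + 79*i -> [250, 329, 408, 487, 566]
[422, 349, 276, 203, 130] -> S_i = 422 + -73*i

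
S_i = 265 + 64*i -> [265, 329, 393, 457, 521]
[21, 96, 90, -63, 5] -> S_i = Random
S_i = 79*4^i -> [79, 316, 1264, 5056, 20224]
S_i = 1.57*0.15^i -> [1.57, 0.24, 0.04, 0.01, 0.0]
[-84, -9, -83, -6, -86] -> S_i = Random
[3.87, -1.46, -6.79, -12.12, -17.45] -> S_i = 3.87 + -5.33*i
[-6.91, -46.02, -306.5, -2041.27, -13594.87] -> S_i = -6.91*6.66^i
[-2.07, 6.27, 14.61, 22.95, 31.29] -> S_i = -2.07 + 8.34*i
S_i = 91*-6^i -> [91, -546, 3276, -19656, 117936]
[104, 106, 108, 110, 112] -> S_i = 104 + 2*i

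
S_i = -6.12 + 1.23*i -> [-6.12, -4.89, -3.66, -2.43, -1.2]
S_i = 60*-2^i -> [60, -120, 240, -480, 960]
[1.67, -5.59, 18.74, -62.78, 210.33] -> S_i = 1.67*(-3.35)^i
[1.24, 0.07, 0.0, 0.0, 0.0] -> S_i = 1.24*0.06^i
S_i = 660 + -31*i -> [660, 629, 598, 567, 536]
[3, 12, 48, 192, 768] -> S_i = 3*4^i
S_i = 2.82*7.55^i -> [2.82, 21.29, 160.75, 1213.64, 9162.98]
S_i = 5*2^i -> [5, 10, 20, 40, 80]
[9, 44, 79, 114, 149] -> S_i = 9 + 35*i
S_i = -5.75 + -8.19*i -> [-5.75, -13.94, -22.13, -30.32, -38.51]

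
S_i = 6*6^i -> [6, 36, 216, 1296, 7776]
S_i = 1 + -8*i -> [1, -7, -15, -23, -31]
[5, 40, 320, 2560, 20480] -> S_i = 5*8^i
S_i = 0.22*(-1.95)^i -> [0.22, -0.43, 0.84, -1.63, 3.18]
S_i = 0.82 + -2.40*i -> [0.82, -1.58, -3.98, -6.38, -8.78]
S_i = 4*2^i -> [4, 8, 16, 32, 64]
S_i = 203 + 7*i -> [203, 210, 217, 224, 231]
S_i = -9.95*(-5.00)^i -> [-9.95, 49.75, -248.75, 1243.75, -6218.75]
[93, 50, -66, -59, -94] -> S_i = Random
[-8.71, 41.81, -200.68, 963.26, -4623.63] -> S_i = -8.71*(-4.80)^i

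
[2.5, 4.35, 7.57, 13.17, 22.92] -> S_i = 2.50*1.74^i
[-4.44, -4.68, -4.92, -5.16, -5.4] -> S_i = -4.44 + -0.24*i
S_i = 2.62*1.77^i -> [2.62, 4.64, 8.21, 14.53, 25.72]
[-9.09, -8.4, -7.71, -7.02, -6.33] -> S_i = -9.09 + 0.69*i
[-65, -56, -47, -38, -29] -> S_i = -65 + 9*i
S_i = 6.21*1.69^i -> [6.21, 10.49, 17.74, 29.97, 50.66]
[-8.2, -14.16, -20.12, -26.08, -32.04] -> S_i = -8.20 + -5.96*i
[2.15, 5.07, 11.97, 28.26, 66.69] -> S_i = 2.15*2.36^i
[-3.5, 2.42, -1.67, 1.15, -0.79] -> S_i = -3.50*(-0.69)^i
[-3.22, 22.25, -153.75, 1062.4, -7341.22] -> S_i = -3.22*(-6.91)^i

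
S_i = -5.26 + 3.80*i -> [-5.26, -1.46, 2.34, 6.14, 9.94]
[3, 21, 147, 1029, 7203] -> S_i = 3*7^i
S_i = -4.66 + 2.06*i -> [-4.66, -2.6, -0.54, 1.52, 3.58]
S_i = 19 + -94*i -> [19, -75, -169, -263, -357]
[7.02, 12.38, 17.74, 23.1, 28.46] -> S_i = 7.02 + 5.36*i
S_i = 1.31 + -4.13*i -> [1.31, -2.82, -6.95, -11.08, -15.21]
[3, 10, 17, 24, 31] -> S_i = 3 + 7*i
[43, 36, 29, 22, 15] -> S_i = 43 + -7*i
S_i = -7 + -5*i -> [-7, -12, -17, -22, -27]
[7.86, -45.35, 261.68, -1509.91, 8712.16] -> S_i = 7.86*(-5.77)^i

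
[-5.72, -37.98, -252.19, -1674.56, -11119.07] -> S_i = -5.72*6.64^i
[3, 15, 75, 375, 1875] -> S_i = 3*5^i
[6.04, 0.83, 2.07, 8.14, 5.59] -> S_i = Random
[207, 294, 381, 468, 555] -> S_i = 207 + 87*i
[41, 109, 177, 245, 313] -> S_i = 41 + 68*i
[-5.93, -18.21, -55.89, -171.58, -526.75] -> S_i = -5.93*3.07^i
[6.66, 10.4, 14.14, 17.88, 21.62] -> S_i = 6.66 + 3.74*i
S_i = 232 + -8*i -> [232, 224, 216, 208, 200]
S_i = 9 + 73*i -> [9, 82, 155, 228, 301]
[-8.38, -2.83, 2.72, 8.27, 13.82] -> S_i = -8.38 + 5.55*i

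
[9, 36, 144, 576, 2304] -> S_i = 9*4^i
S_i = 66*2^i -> [66, 132, 264, 528, 1056]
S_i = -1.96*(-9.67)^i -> [-1.96, 18.95, -183.28, 1772.29, -17138.07]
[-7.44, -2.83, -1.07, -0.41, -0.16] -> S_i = -7.44*0.38^i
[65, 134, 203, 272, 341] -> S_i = 65 + 69*i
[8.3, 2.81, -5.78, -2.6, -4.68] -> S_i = Random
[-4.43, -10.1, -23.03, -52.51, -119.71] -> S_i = -4.43*2.28^i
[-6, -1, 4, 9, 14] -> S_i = -6 + 5*i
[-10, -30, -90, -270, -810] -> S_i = -10*3^i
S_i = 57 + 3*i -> [57, 60, 63, 66, 69]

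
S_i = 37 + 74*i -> [37, 111, 185, 259, 333]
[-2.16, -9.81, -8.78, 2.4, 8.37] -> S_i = Random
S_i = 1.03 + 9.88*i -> [1.03, 10.91, 20.79, 30.67, 40.55]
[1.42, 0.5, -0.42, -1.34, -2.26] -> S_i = 1.42 + -0.92*i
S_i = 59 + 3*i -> [59, 62, 65, 68, 71]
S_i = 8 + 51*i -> [8, 59, 110, 161, 212]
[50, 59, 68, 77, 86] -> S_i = 50 + 9*i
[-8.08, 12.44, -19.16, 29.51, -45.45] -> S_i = -8.08*(-1.54)^i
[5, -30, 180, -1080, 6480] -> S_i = 5*-6^i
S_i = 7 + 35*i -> [7, 42, 77, 112, 147]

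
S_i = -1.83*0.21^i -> [-1.83, -0.38, -0.08, -0.02, -0.0]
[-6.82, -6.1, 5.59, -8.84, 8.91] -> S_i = Random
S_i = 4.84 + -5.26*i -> [4.84, -0.42, -5.68, -10.94, -16.2]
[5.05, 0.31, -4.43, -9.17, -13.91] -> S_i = 5.05 + -4.74*i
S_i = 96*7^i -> [96, 672, 4704, 32928, 230496]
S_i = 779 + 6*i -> [779, 785, 791, 797, 803]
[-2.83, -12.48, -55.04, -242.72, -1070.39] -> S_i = -2.83*4.41^i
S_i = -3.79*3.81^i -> [-3.79, -14.44, -55.02, -209.61, -798.62]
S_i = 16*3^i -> [16, 48, 144, 432, 1296]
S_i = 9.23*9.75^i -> [9.23, 89.99, 877.43, 8554.91, 83410.39]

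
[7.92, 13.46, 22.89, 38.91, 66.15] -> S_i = 7.92*1.70^i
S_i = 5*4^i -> [5, 20, 80, 320, 1280]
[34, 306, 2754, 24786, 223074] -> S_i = 34*9^i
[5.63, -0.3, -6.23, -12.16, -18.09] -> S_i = 5.63 + -5.93*i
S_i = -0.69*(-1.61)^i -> [-0.69, 1.11, -1.79, 2.88, -4.64]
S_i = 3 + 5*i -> [3, 8, 13, 18, 23]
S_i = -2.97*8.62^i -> [-2.97, -25.6, -220.68, -1902.3, -16397.8]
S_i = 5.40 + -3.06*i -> [5.4, 2.34, -0.72, -3.78, -6.84]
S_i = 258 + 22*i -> [258, 280, 302, 324, 346]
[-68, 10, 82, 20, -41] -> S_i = Random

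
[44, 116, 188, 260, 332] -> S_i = 44 + 72*i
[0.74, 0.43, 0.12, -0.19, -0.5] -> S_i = 0.74 + -0.31*i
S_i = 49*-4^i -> [49, -196, 784, -3136, 12544]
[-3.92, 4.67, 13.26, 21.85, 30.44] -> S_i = -3.92 + 8.59*i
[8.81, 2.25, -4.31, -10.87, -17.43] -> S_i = 8.81 + -6.56*i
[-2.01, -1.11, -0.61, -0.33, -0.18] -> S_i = -2.01*0.55^i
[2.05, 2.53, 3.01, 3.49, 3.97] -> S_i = 2.05 + 0.48*i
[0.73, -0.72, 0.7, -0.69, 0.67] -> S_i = 0.73*(-0.98)^i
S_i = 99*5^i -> [99, 495, 2475, 12375, 61875]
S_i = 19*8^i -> [19, 152, 1216, 9728, 77824]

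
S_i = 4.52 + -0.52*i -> [4.52, 4.0, 3.48, 2.96, 2.44]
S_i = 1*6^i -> [1, 6, 36, 216, 1296]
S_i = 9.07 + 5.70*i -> [9.07, 14.77, 20.47, 26.17, 31.87]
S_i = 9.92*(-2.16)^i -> [9.92, -21.43, 46.28, -99.97, 215.94]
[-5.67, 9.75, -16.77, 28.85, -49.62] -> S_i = -5.67*(-1.72)^i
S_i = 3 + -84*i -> [3, -81, -165, -249, -333]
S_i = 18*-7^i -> [18, -126, 882, -6174, 43218]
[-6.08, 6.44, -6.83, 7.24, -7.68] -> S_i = -6.08*(-1.06)^i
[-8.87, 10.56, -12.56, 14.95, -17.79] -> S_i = -8.87*(-1.19)^i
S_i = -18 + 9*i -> [-18, -9, 0, 9, 18]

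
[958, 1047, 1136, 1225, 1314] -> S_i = 958 + 89*i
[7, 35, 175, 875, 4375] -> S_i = 7*5^i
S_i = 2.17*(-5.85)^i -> [2.17, -12.69, 74.26, -434.44, 2541.46]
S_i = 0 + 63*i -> [0, 63, 126, 189, 252]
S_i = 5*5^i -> [5, 25, 125, 625, 3125]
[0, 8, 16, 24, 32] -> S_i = 0 + 8*i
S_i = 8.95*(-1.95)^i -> [8.95, -17.45, 34.03, -66.36, 129.41]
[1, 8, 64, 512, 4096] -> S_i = 1*8^i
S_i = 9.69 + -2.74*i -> [9.69, 6.95, 4.21, 1.47, -1.27]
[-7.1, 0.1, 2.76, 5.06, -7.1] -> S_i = Random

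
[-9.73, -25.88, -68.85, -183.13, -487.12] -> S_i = -9.73*2.66^i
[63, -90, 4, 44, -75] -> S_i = Random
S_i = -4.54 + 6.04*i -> [-4.54, 1.5, 7.54, 13.58, 19.62]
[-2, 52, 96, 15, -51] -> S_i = Random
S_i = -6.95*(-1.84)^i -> [-6.95, 12.79, -23.53, 43.3, -79.66]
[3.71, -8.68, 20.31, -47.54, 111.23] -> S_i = 3.71*(-2.34)^i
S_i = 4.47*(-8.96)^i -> [4.47, -40.05, 358.86, -3215.37, 28809.75]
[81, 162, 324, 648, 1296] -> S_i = 81*2^i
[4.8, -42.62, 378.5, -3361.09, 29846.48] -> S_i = 4.80*(-8.88)^i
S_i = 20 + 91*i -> [20, 111, 202, 293, 384]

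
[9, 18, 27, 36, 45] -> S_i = 9 + 9*i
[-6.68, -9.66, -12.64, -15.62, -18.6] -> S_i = -6.68 + -2.98*i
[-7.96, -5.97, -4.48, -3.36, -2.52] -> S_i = -7.96*0.75^i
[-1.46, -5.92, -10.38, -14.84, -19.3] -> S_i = -1.46 + -4.46*i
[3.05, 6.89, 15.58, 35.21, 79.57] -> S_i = 3.05*2.26^i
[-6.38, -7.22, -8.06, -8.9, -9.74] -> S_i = -6.38 + -0.84*i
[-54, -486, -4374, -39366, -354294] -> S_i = -54*9^i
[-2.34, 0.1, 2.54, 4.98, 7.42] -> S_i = -2.34 + 2.44*i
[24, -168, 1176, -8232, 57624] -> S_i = 24*-7^i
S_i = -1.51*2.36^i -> [-1.51, -3.56, -8.41, -19.85, -46.84]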